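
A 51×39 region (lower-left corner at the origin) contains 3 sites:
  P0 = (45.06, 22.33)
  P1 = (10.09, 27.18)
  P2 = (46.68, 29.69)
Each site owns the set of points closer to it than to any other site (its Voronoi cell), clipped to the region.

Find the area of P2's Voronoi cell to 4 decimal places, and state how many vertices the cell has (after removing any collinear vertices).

Area of P2's cell: 266.7766 (4 vertices)

1. box [0,51]×[0,39]: [(0, 0) (51, 0) (51, 39) (0, 39)]
2. ⊥bis P2·P0 via (45.87,26.01): [(0, 36.1064) (51, 24.8808) (51, 39) (0, 39)]  |A|=433.8257
3. ⊥bis P2·P1 via (28.385,28.435): [(28.2858, 29.8804) (51, 24.8808) (51, 39) (27.6603, 39)]  |A|=266.7766
4. canonical 4-gon: [(28.2858, 29.8804) (51, 24.8808) (51, 39) (27.6603, 39)]
5. shoelace: 266.7766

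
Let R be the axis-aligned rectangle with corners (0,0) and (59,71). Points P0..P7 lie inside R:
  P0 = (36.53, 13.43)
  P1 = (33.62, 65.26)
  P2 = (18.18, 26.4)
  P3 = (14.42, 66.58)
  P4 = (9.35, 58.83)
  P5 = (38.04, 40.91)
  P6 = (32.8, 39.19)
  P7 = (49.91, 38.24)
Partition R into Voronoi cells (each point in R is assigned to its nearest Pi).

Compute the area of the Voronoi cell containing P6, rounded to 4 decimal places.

Area of P6's cell: 342.7839

1. box [0,59]×[0,71]: [(0, 0) (59, 0) (59, 71) (0, 71)]
2. ⊥bis P6·P0 via (34.665,26.31): [(0, 21.2906) (59, 29.8337) (59, 71) (0, 71)]  |A|=2680.8351
3. ⊥bis P6·P1 via (33.21,52.225): [(0, 53.2696) (0, 21.2906) (59, 29.8337) (59, 51.4138)]  |A|=1579.995
4. ⊥bis P6·P2 via (25.49,32.795): [(7.7927, 53.0245) (31.557, 25.86) (59, 29.8337) (59, 51.4138)]  |A|=972.485
5. ⊥bis P6·P3 via (23.61,52.885): [(23.1003, 52.543) (13.7204, 46.2486) (31.557, 25.86) (59, 29.8337) (59, 51.4138)]  |A|=922.0508
6. ⊥bis P6·P4 via (21.075,49.01): [(24.01, 52.5144) (16.2962, 43.3042) (31.557, 25.86) (59, 29.8337) (59, 51.4138)]  |A|=895.8354
7. ⊥bis P6·P5 via (35.42,40.05): [(31.405, 52.2818) (24.01, 52.5144) (16.2962, 43.3042) (31.557, 25.86) (39.6912, 27.0378)]  |A|=342.7839
8. ⊥bis P6·P7 via (41.355,38.715): [(31.405, 52.2818) (24.01, 52.5144) (16.2962, 43.3042) (31.557, 25.86) (39.6912, 27.0378)]  |A|=342.7839
9. canonical 5-gon: [(31.405, 52.2818) (24.01, 52.5144) (16.2962, 43.3042) (31.557, 25.86) (39.6912, 27.0378)]
10. shoelace: 342.7839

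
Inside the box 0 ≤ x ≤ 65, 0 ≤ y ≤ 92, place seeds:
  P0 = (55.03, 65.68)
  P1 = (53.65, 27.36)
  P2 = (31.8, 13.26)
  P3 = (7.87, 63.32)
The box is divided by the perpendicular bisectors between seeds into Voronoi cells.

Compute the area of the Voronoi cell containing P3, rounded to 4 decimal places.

1. box [0,65]×[0,92]: [(0, 0) (65, 0) (65, 92) (0, 92)]
2. ⊥bis P3·P0 via (31.45,64.5): [(0, 0) (34.6777, 0) (30.0738, 92) (0, 92)]  |A|=2978.5722
3. ⊥bis P3·P1 via (30.76,45.34): [(0, 6.18) (32.3101, 47.3134) (30.0738, 92) (0, 92)]  |A|=2058.3738
4. ⊥bis P3·P2 via (19.835,38.29): [(0, 28.8083) (28.4613, 42.4136) (32.3101, 47.3134) (30.0738, 92) (0, 92)]  |A|=1736.3575
5. canonical 5-gon: [(0, 28.8083) (28.4613, 42.4136) (32.3101, 47.3134) (30.0738, 92) (0, 92)]
6. shoelace: 1736.3575

Area of P3's cell: 1736.3575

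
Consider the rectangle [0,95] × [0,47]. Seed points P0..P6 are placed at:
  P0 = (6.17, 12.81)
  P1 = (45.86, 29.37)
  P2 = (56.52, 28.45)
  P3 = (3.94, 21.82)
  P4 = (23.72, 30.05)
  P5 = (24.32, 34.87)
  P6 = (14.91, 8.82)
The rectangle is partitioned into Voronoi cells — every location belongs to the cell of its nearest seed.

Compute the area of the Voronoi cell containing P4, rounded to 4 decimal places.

Area of P4's cell: 320.3366

1. box [0,95]×[0,47]: [(0, 0) (95, 0) (95, 47) (0, 47)]
2. ⊥bis P4·P0 via (14.945,21.43): [(0, 36.6437) (35.9965, 0) (95, 0) (95, 47) (0, 47)]  |A|=3805.4776
3. ⊥bis P4·P1 via (34.79,29.71): [(0, 36.6437) (33.9417, 2.0917) (35.321, 47) (0, 47)]  |A|=968.8593
4. ⊥bis P4·P2 via (40.12,29.25): [(0, 36.6437) (33.9417, 2.0917) (35.321, 47) (0, 47)]  |A|=968.8593
5. ⊥bis P4·P3 via (13.83,25.935): [(16.2624, 20.0889) (33.9417, 2.0917) (35.321, 47) (5.0653, 47)]  |A|=816.4932
6. ⊥bis P4·P5 via (24.02,32.46): [(10.4102, 34.1542) (16.2624, 20.0889) (33.9417, 2.0917) (34.8331, 31.114)]  |A|=427.43
7. ⊥bis P4·P6 via (19.315,19.435): [(10.4102, 34.1542) (15.9542, 20.8297) (34.2836, 13.2233) (34.8331, 31.114)]  |A|=320.3366
8. canonical 4-gon: [(10.4102, 34.1542) (15.9542, 20.8297) (34.2836, 13.2233) (34.8331, 31.114)]
9. shoelace: 320.3366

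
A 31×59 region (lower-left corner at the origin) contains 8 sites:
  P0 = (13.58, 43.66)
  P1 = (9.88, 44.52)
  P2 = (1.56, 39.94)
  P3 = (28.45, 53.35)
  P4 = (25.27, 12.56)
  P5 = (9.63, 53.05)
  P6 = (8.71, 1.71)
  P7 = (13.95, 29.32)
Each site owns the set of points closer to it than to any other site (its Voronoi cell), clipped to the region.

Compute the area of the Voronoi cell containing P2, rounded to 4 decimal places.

Area of P2's cell: 119.5355

1. box [0,31]×[0,59]: [(0, 0) (31, 0) (31, 59) (0, 59)]
2. ⊥bis P2·P0 via (7.57,41.8): [(0, 0) (20.5064, 0) (2.2469, 59) (0, 59)]  |A|=671.2227
3. ⊥bis P2·P1 via (5.72,42.23): [(0, 52.6209) (0, 0) (20.5064, 0) (9.6418, 35.1057)]  |A|=613.6262
4. ⊥bis P2·P3 via (15.005,46.645): [(0, 52.6209) (0, 0) (20.5064, 0) (9.6418, 35.1057)]  |A|=613.6262
5. ⊥bis P2·P4 via (13.415,26.25): [(0, 52.6209) (0, 14.6331) (12.6007, 25.5449) (9.6418, 35.1057)]  |A|=259.5152
6. ⊥bis P2·P5 via (5.595,46.495): [(2.233, 48.5645) (0, 49.9391) (0, 14.6331) (12.6007, 25.5449) (9.6418, 35.1057)]  |A|=256.521
7. ⊥bis P2·P6 via (5.135,20.825): [(2.233, 48.5645) (0, 49.9391) (0, 19.8646) (7.7054, 21.3057) (12.6007, 25.5449) (9.6418, 35.1057)]  |A|=236.3656
8. ⊥bis P2·P7 via (7.755,34.63): [(9.0634, 36.1564) (2.233, 48.5645) (0, 49.9391) (0, 25.5825)]  |A|=119.5355
9. canonical 4-gon: [(9.0634, 36.1564) (2.233, 48.5645) (0, 49.9391) (0, 25.5825)]
10. shoelace: 119.5355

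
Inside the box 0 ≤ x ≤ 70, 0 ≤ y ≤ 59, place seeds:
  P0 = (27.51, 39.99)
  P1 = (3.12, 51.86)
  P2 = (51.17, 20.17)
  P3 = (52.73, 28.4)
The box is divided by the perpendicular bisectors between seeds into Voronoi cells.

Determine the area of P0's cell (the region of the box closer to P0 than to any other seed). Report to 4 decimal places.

1. box [0,70]×[0,59]: [(0, 0) (70, 0) (70, 59) (0, 59)]
2. ⊥bis P0·P1 via (15.315,45.925): [(0, 14.4564) (0, 0) (70, 0) (70, 59) (21.6783, 59)]  |A|=3647.1853
3. ⊥bis P0·P2 via (39.34,30.08): [(0, 14.4564) (0, 0) (14.142, 0) (63.5663, 59) (21.6783, 59)]  |A|=1809.5792
4. ⊥bis P0·P3 via (40.12,34.195): [(0, 14.4564) (0, 0) (14.142, 0) (36.8787, 27.1418) (51.5193, 59) (21.6783, 59)]  |A|=1617.6809
5. canonical 6-gon: [(0, 14.4564) (0, 0) (14.142, 0) (36.8787, 27.1418) (51.5193, 59) (21.6783, 59)]
6. shoelace: 1617.6809

Area of P0's cell: 1617.6809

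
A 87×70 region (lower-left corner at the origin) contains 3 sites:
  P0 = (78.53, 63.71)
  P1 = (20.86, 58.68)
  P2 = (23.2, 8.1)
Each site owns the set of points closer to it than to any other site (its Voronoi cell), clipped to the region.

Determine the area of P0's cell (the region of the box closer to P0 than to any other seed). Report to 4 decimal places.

1. box [0,87]×[0,70]: [(0, 0) (87, 0) (87, 70) (0, 70)]
2. ⊥bis P0·P1 via (49.695,61.195): [(55.0325, 0) (87, 0) (87, 70) (48.927, 70)]  |A|=2451.4183
3. ⊥bis P0·P2 via (50.865,35.905): [(51.9992, 34.7765) (86.9517, 0) (87, 0) (87, 70) (48.927, 70)]  |A|=1896.3988
4. canonical 5-gon: [(51.9992, 34.7765) (86.9517, 0) (87, 0) (87, 70) (48.927, 70)]
5. shoelace: 1896.3988

Area of P0's cell: 1896.3988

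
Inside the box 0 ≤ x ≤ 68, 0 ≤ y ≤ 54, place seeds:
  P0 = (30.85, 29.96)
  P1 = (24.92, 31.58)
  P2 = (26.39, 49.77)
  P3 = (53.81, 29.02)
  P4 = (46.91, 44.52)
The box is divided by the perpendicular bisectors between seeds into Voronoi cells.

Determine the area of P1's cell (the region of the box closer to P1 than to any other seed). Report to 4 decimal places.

Area of P1's cell: 1043.9293

1. box [0,68]×[0,54]: [(0, 0) (68, 0) (68, 54) (0, 54)]
2. ⊥bis P1·P0 via (27.885,30.77): [(0, 0) (19.479, 0) (34.2311, 54) (0, 54)]  |A|=1450.1746
3. ⊥bis P1·P2 via (25.655,40.675): [(0, 42.7483) (0, 0) (19.479, 0) (30.4843, 40.2847)]  |A|=1043.9293
4. ⊥bis P1·P3 via (39.365,30.3): [(0, 42.7483) (0, 0) (19.479, 0) (30.4843, 40.2847)]  |A|=1043.9293
5. ⊥bis P1·P4 via (35.915,38.05): [(0, 42.7483) (0, 0) (19.479, 0) (30.4843, 40.2847)]  |A|=1043.9293
6. canonical 4-gon: [(0, 42.7483) (0, 0) (19.479, 0) (30.4843, 40.2847)]
7. shoelace: 1043.9293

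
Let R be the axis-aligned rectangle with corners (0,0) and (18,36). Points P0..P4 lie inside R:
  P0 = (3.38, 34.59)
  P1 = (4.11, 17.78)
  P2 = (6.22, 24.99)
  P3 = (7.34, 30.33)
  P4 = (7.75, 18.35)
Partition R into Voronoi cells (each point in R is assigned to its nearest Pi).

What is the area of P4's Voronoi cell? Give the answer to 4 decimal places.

Area of P4's cell: 250.7097

1. box [0,18]×[0,36]: [(0, 0) (18, 0) (18, 36) (0, 36)]
2. ⊥bis P4·P0 via (5.565,26.47): [(0, 24.9725) (0, 0) (18, 0) (18, 29.8161)]  |A|=493.0978
3. ⊥bis P4·P1 via (5.93,18.065): [(4.6523, 26.2244) (8.7589, 0) (18, 0) (18, 29.8161)]  |A|=320.1601
4. ⊥bis P4·P2 via (6.985,21.67): [(5.4219, 21.3098) (8.7589, 0) (18, 0) (18, 24.2081)]  |A|=250.7097
5. ⊥bis P4·P3 via (7.545,24.34): [(5.4219, 21.3098) (8.7589, 0) (18, 0) (18, 24.2081)]  |A|=250.7097
6. canonical 4-gon: [(5.4219, 21.3098) (8.7589, 0) (18, 0) (18, 24.2081)]
7. shoelace: 250.7097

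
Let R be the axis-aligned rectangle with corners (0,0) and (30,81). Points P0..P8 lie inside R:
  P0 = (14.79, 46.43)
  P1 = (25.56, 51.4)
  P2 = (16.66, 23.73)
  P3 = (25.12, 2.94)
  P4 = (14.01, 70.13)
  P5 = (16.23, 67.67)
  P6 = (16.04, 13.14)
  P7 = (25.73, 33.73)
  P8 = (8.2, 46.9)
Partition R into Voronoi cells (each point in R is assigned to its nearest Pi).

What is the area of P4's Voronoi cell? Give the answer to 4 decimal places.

Area of P4's cell: 351.4138

1. box [0,30]×[0,81]: [(0, 0) (30, 0) (30, 81) (0, 81)]
2. ⊥bis P4·P0 via (14.4,58.28): [(0, 57.8061) (30, 58.7934) (30, 81) (0, 81)]  |A|=681.0076
3. ⊥bis P4·P1 via (19.785,60.765): [(0, 57.8061) (15.8316, 58.3271) (30, 67.0642) (30, 81) (0, 81)]  |A|=622.4161
4. ⊥bis P4·P2 via (15.335,46.93): [(0, 57.8061) (15.8316, 58.3271) (30, 67.0642) (30, 81) (0, 81)]  |A|=622.4161
5. ⊥bis P4·P3 via (19.565,36.535): [(0, 57.8061) (15.8316, 58.3271) (30, 67.0642) (30, 81) (0, 81)]  |A|=622.4161
6. ⊥bis P4·P5 via (15.12,68.9): [(0, 57.8061) (2.9337, 57.9026) (28.5281, 81) (0, 81)]  |A|=363.4844
7. ⊥bis P4·P6 via (15.025,41.635): [(0, 57.8061) (2.9337, 57.9026) (28.5281, 81) (0, 81)]  |A|=363.4844
8. ⊥bis P4·P7 via (19.87,51.93): [(0, 57.8061) (2.9337, 57.9026) (28.5281, 81) (0, 81)]  |A|=363.4844
9. ⊥bis P4·P8 via (11.105,58.515): [(0, 61.2924) (5.2382, 59.9823) (28.5281, 81) (0, 81)]  |A|=351.4138
10. canonical 4-gon: [(0, 61.2924) (5.2382, 59.9823) (28.5281, 81) (0, 81)]
11. shoelace: 351.4138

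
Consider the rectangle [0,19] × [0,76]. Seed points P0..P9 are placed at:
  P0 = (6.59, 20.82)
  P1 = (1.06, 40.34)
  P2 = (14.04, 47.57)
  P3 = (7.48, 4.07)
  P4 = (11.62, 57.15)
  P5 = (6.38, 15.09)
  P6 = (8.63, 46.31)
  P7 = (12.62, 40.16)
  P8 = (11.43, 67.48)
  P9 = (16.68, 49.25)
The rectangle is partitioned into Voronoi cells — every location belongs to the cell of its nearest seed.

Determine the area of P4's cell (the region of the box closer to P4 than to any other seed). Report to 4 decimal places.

Area of P4's cell: 169.4411

1. box [0,19]×[0,76]: [(0, 0) (19, 0) (19, 76) (0, 76)]
2. ⊥bis P4·P0 via (9.105,38.985): [(0, 40.2456) (19, 37.615) (19, 76) (0, 76)]  |A|=704.3241
3. ⊥bis P4·P1 via (6.34,48.745): [(0, 52.7278) (19, 40.792) (19, 76) (0, 76)]  |A|=555.562
4. ⊥bis P4·P2 via (12.83,52.36): [(0, 52.7278) (4.0971, 50.154) (19, 53.9186) (19, 76) (0, 76)]  |A|=457.7499
5. ⊥bis P4·P3 via (9.55,30.61): [(0, 52.7278) (4.0971, 50.154) (19, 53.9186) (19, 76) (0, 76)]  |A|=457.7499
6. ⊥bis P4·P5 via (9,36.12): [(0, 52.7278) (4.0971, 50.154) (19, 53.9186) (19, 76) (0, 76)]  |A|=457.7499
7. ⊥bis P4·P6 via (10.125,51.73): [(0, 54.5228) (10.2259, 51.7022) (19, 53.9186) (19, 76) (0, 76)]  |A|=437.5135
8. ⊥bis P4·P7 via (12.12,48.655): [(0, 54.5228) (10.2259, 51.7022) (19, 53.9186) (19, 76) (0, 76)]  |A|=437.5135
9. ⊥bis P4·P8 via (11.525,62.315): [(0, 62.103) (0, 54.5228) (10.2259, 51.7022) (19, 53.9186) (19, 62.4525)]  |A|=176.7908
10. ⊥bis P4·P9 via (14.15,53.2): [(0, 62.103) (0, 54.5228) (10.2259, 51.7022) (12.8441, 52.3636) (19, 56.3065) (19, 62.4525)]  |A|=169.4411
11. canonical 6-gon: [(0, 62.103) (0, 54.5228) (10.2259, 51.7022) (12.8441, 52.3636) (19, 56.3065) (19, 62.4525)]
12. shoelace: 169.4411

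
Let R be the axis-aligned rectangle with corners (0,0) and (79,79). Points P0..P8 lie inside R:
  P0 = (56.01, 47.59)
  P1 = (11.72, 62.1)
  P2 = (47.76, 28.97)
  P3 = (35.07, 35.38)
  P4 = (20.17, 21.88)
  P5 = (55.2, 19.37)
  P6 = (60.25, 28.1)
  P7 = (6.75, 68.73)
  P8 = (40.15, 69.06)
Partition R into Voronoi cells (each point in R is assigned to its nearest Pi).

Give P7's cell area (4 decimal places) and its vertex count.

Area of P7's cell: 274.5455 (4 vertices)

1. box [0,79]×[0,79]: [(0, 0) (79, 0) (79, 79) (0, 79)]
2. ⊥bis P7·P0 via (31.38,58.16): [(0, 0) (6.4206, 0) (40.3235, 79) (0, 79)]  |A|=1846.3907
3. ⊥bis P7·P1 via (9.235,65.415): [(0, 58.4922) (27.3574, 79) (0, 79)]  |A|=280.5201
4. ⊥bis P7·P2 via (27.255,48.85): [(0, 58.4922) (27.3574, 79) (0, 79)]  |A|=280.5201
5. ⊥bis P7·P3 via (20.91,52.055): [(0, 58.4922) (27.3574, 79) (0, 79)]  |A|=280.5201
6. ⊥bis P7·P4 via (13.46,45.305): [(0, 58.4922) (27.3574, 79) (0, 79)]  |A|=280.5201
7. ⊥bis P7·P5 via (30.975,44.05): [(0, 58.4922) (27.3574, 79) (0, 79)]  |A|=280.5201
8. ⊥bis P7·P6 via (33.5,48.415): [(0, 58.4922) (27.3574, 79) (0, 79)]  |A|=280.5201
9. ⊥bis P7·P8 via (23.45,68.895): [(0, 58.4922) (23.3796, 76.0181) (23.3502, 79) (0, 79)]  |A|=274.5455
10. canonical 4-gon: [(0, 58.4922) (23.3796, 76.0181) (23.3502, 79) (0, 79)]
11. shoelace: 274.5455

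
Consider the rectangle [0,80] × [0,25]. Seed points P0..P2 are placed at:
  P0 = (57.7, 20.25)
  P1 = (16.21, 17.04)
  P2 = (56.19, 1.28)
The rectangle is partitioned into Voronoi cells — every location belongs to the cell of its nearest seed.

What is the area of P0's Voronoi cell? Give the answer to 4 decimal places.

1. box [0,80]×[0,25]: [(0, 0) (80, 0) (80, 25) (0, 25)]
2. ⊥bis P0·P1 via (36.955,18.645): [(38.3975, 0) (80, 0) (80, 25) (36.4633, 25)]  |A|=1064.2393
3. ⊥bis P0·P2 via (56.945,10.765): [(37.4446, 12.3172) (80, 8.9298) (80, 25) (36.4633, 25)]  |A|=618.0194
4. canonical 4-gon: [(37.4446, 12.3172) (80, 8.9298) (80, 25) (36.4633, 25)]
5. shoelace: 618.0194

Area of P0's cell: 618.0194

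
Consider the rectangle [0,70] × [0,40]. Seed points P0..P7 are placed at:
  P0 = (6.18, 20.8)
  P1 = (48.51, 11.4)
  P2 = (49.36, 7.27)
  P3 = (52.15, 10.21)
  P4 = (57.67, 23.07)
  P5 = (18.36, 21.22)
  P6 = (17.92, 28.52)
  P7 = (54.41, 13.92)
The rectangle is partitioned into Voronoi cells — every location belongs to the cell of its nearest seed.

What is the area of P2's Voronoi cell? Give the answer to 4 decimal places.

1. box [0,70]×[0,40]: [(0, 0) (70, 0) (70, 40) (0, 40)]
2. ⊥bis P2·P0 via (27.77,14.035): [(23.3723, 0) (70, 0) (70, 40) (35.9059, 40)]  |A|=1614.4372
3. ⊥bis P2·P1 via (48.935,9.335): [(24.7368, 4.3547) (23.3723, 0) (70, 0) (70, 13.6704)]  |A|=410.9091
4. ⊥bis P2·P3 via (50.755,8.74): [(49.9154, 9.5368) (24.7368, 4.3547) (23.3723, 0) (59.9649, 0)]  |A|=225.7754
5. ⊥bis P2·P4 via (53.515,15.17): [(49.9154, 9.5368) (24.7368, 4.3547) (23.3723, 0) (59.9649, 0)]  |A|=225.7754
6. ⊥bis P2·P5 via (33.86,14.245): [(49.9154, 9.5368) (29.8863, 5.4146) (27.4497, 0) (59.9649, 0)]  |A|=204.2472
7. ⊥bis P2·P6 via (33.64,17.895): [(49.9154, 9.5368) (29.8863, 5.4146) (27.4497, 0) (59.9649, 0)]  |A|=204.2472
8. ⊥bis P2·P7 via (51.885,10.595): [(49.9154, 9.5368) (29.8863, 5.4146) (27.4497, 0) (59.9649, 0)]  |A|=204.2472
9. canonical 4-gon: [(49.9154, 9.5368) (29.8863, 5.4146) (27.4497, 0) (59.9649, 0)]
10. shoelace: 204.2472

Area of P2's cell: 204.2472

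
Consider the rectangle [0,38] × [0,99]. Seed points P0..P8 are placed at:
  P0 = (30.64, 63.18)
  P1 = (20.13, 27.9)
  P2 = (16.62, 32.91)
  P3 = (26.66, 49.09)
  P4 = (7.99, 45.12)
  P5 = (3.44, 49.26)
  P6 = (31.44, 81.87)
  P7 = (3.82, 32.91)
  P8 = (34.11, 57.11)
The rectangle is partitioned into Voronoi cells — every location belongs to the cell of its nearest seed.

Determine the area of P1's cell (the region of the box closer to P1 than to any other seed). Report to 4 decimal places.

1. box [0,38]×[0,99]: [(0, 0) (38, 0) (38, 99) (0, 99)]
2. ⊥bis P1·P0 via (25.385,45.54): [(0, 53.1023) (0, 0) (38, 0) (38, 41.782)]  |A|=1802.8001
3. ⊥bis P1·P2 via (18.375,30.405): [(35.6241, 42.4897) (0, 17.5315) (0, 0) (38, 0) (38, 41.782)]  |A|=1169.2111
4. ⊥bis P1·P3 via (23.395,38.495): [(27.9283, 37.098) (0, 17.5315) (0, 0) (38, 0) (38, 33.9943)]  |A|=1120.8649
5. ⊥bis P1·P4 via (14.06,36.51): [(27.9283, 37.098) (0, 17.5315) (0, 0) (38, 0) (38, 33.9943)]  |A|=1120.8649
6. ⊥bis P1·P5 via (11.785,38.58): [(27.9283, 37.098) (0, 17.5315) (0, 0) (38, 0) (38, 33.9943)]  |A|=1120.8649
7. ⊥bis P1·P6 via (25.785,54.885): [(27.9283, 37.098) (0, 17.5315) (0, 0) (38, 0) (38, 33.9943)]  |A|=1120.8649
8. ⊥bis P1·P7 via (11.975,30.405): [(27.9283, 37.098) (10.22, 24.6916) (2.6354, 0) (38, 0) (38, 33.9943)]  |A|=998.7429
9. ⊥bis P1·P8 via (27.12,42.505): [(27.9283, 37.098) (10.22, 24.6916) (2.6354, 0) (38, 0) (38, 33.9943)]  |A|=998.7429
10. canonical 5-gon: [(27.9283, 37.098) (10.22, 24.6916) (2.6354, 0) (38, 0) (38, 33.9943)]
11. shoelace: 998.7429

Area of P1's cell: 998.7429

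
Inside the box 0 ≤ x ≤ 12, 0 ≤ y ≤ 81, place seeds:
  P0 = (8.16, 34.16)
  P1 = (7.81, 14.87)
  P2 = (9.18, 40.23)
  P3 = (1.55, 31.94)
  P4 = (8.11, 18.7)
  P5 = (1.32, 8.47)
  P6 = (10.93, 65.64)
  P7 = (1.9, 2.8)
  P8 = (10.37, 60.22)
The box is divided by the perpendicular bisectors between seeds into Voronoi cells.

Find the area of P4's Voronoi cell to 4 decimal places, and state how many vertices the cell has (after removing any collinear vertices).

Area of P4's cell: 101.4913 (5 vertices)

1. box [0,12]×[0,81]: [(0, 0) (12, 0) (12, 81) (0, 81)]
2. ⊥bis P4·P0 via (8.135,26.43): [(0, 26.4563) (0, 0) (12, 0) (12, 26.4175)]  |A|=317.2429
3. ⊥bis P4·P1 via (7.96,16.785): [(0, 26.4563) (0, 17.4085) (12, 16.4686) (12, 26.4175)]  |A|=113.9806
4. ⊥bis P4·P2 via (8.645,29.465): [(0, 26.4563) (0, 17.4085) (12, 16.4686) (12, 26.4175)]  |A|=113.9806
5. ⊥bis P4·P3 via (4.83,25.32): [(7.0772, 26.4334) (0, 22.9269) (0, 17.4085) (12, 16.4686) (12, 26.4175)]  |A|=101.4913
6. ⊥bis P4·P5 via (4.715,13.585): [(7.0772, 26.4334) (0, 22.9269) (0, 17.4085) (12, 16.4686) (12, 26.4175)]  |A|=101.4913
7. ⊥bis P4·P6 via (9.52,42.17): [(7.0772, 26.4334) (0, 22.9269) (0, 17.4085) (12, 16.4686) (12, 26.4175)]  |A|=101.4913
8. ⊥bis P4·P7 via (5.005,10.75): [(7.0772, 26.4334) (0, 22.9269) (0, 17.4085) (12, 16.4686) (12, 26.4175)]  |A|=101.4913
9. ⊥bis P4·P8 via (9.24,39.46): [(7.0772, 26.4334) (0, 22.9269) (0, 17.4085) (12, 16.4686) (12, 26.4175)]  |A|=101.4913
10. canonical 5-gon: [(7.0772, 26.4334) (0, 22.9269) (0, 17.4085) (12, 16.4686) (12, 26.4175)]
11. shoelace: 101.4913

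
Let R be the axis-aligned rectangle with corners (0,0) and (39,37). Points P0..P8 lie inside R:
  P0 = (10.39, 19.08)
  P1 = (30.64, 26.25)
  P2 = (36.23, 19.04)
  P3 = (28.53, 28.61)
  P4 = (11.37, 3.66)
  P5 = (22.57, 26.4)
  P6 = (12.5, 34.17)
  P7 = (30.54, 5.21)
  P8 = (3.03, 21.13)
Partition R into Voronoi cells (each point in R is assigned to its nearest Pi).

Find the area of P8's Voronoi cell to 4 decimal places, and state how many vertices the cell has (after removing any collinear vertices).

1. box [0,39]×[0,37]: [(0, 0) (39, 0) (39, 37) (0, 37)]
2. ⊥bis P8·P0 via (6.71,20.105): [(0, 0) (1.1101, 0) (11.4158, 37) (0, 37)]  |A|=231.7293
3. ⊥bis P8·P1 via (16.835,23.69): [(0, 0) (1.1101, 0) (11.4158, 37) (0, 37)]  |A|=231.7293
4. ⊥bis P8·P2 via (19.63,20.085): [(0, 0) (1.1101, 0) (11.4158, 37) (0, 37)]  |A|=231.7293
5. ⊥bis P8·P3 via (15.78,24.87): [(0, 0) (1.1101, 0) (11.4158, 37) (0, 37)]  |A|=231.7293
6. ⊥bis P8·P4 via (7.2,12.395): [(0, 8.9578) (4.158, 10.9428) (11.4158, 37) (0, 37)]  |A|=207.0322
7. ⊥bis P8·P5 via (12.8,23.765): [(0, 8.9578) (4.158, 10.9428) (10.3055, 33.0139) (9.2305, 37) (0, 37)]  |A|=202.6767
8. ⊥bis P8·P6 via (7.765,27.65): [(0, 33.2892) (0, 8.9578) (4.158, 10.9428) (8.6355, 27.0179)]  |A|=134.0326
9. ⊥bis P8·P7 via (16.785,13.17): [(0, 33.2892) (0, 8.9578) (4.158, 10.9428) (8.6355, 27.0179)]  |A|=134.0326
10. canonical 4-gon: [(0, 33.2892) (0, 8.9578) (4.158, 10.9428) (8.6355, 27.0179)]
11. shoelace: 134.0326

Area of P8's cell: 134.0326 (4 vertices)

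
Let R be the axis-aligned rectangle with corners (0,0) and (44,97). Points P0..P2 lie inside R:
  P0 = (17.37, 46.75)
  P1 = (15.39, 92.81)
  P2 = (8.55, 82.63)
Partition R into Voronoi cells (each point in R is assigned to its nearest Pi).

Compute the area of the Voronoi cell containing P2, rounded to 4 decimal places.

1. box [0,44]×[0,97]: [(0, 0) (44, 0) (44, 97) (0, 97)]
2. ⊥bis P2·P0 via (12.96,64.69): [(0, 61.5042) (44, 72.3202) (44, 97) (0, 97)]  |A|=1323.8629
3. ⊥bis P2·P1 via (11.97,87.72): [(0, 95.7627) (0, 61.5042) (37.3298, 70.6806)]  |A|=639.4327
4. canonical 3-gon: [(0, 95.7627) (0, 61.5042) (37.3298, 70.6806)]
5. shoelace: 639.4327

Area of P2's cell: 639.4327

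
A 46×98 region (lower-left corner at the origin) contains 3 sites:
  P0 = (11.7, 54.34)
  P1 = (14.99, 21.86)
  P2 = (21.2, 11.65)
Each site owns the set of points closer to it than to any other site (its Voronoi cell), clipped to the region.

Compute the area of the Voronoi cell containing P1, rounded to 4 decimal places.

Area of P1's cell: 889.6230

1. box [0,46]×[0,98]: [(0, 0) (46, 0) (46, 98) (0, 98)]
2. ⊥bis P1·P0 via (13.345,38.1): [(0, 36.7482) (0, 0) (46, 0) (46, 41.4077)]  |A|=1797.5873
3. ⊥bis P1·P2 via (18.095,16.755): [(0, 36.7482) (0, 5.7491) (46, 33.7276) (46, 41.4077)]  |A|=889.623
4. canonical 4-gon: [(0, 36.7482) (0, 5.7491) (46, 33.7276) (46, 41.4077)]
5. shoelace: 889.623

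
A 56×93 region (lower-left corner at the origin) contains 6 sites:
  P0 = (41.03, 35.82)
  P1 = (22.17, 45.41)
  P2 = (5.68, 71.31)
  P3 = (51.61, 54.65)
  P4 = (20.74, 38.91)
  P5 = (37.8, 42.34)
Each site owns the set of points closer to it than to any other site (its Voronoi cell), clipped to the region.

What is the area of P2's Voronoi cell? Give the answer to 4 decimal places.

1. box [0,56]×[0,93]: [(0, 0) (56, 0) (56, 93) (0, 93)]
2. ⊥bis P2·P0 via (23.355,53.565): [(0, 30.3021) (56, 86.0812) (56, 93) (0, 93)]  |A|=1949.2661
3. ⊥bis P2·P1 via (13.925,58.36): [(0, 49.4942) (53.404, 83.4955) (56, 86.0812) (56, 93) (0, 93)]  |A|=1436.7983
4. ⊥bis P2·P3 via (28.645,62.98): [(0, 49.4942) (30.8862, 69.1589) (39.534, 93) (0, 93)]  |A|=1143.1326
5. ⊥bis P2·P4 via (13.21,55.11): [(0, 49.4942) (30.8862, 69.1589) (39.534, 93) (0, 93)]  |A|=1143.1326
6. ⊥bis P2·P5 via (21.74,56.825): [(0, 49.4942) (30.8862, 69.1589) (39.534, 93) (0, 93)]  |A|=1143.1326
7. canonical 4-gon: [(0, 49.4942) (30.8862, 69.1589) (39.534, 93) (0, 93)]
8. shoelace: 1143.1326

Area of P2's cell: 1143.1326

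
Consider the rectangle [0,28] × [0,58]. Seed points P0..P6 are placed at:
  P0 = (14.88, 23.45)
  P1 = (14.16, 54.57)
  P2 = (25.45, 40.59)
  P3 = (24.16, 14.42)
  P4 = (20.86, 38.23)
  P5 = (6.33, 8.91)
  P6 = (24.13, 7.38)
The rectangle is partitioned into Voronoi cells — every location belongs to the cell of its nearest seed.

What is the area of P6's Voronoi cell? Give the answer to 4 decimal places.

1. box [0,28]×[0,58]: [(0, 0) (28, 0) (28, 58) (0, 58)]
2. ⊥bis P6·P0 via (19.505,15.415): [(0, 4.1878) (0, 0) (28, 0) (28, 20.3048)]  |A|=342.896
3. ⊥bis P6·P1 via (19.145,30.975): [(0, 4.1878) (0, 0) (28, 0) (28, 20.3048)]  |A|=342.896
4. ⊥bis P6·P2 via (24.79,23.985): [(0, 4.1878) (0, 0) (28, 0) (28, 20.3048)]  |A|=342.896
5. ⊥bis P6·P3 via (24.145,10.9): [(11.7528, 10.9528) (0, 4.1878) (0, 0) (28, 0) (28, 10.8836)]  |A|=266.3621
6. ⊥bis P6·P4 via (22.495,22.805): [(11.7528, 10.9528) (0, 4.1878) (0, 0) (28, 0) (28, 10.8836)]  |A|=266.3621
7. ⊥bis P6·P5 via (15.23,8.145): [(15.47, 10.937) (14.5299, 0) (28, 0) (28, 10.8836)]  |A|=141.8467
8. canonical 4-gon: [(15.47, 10.937) (14.5299, 0) (28, 0) (28, 10.8836)]
9. shoelace: 141.8467

Area of P6's cell: 141.8467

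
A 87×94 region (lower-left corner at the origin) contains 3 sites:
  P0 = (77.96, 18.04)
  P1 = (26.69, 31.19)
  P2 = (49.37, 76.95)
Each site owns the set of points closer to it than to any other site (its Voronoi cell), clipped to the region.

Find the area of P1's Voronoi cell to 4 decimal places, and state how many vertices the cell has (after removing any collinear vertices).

1. box [0,87]×[0,94]: [(0, 0) (87, 0) (87, 94) (0, 94)]
2. ⊥bis P1·P0 via (52.325,24.615): [(0, 0) (46.0116, 0) (70.1212, 94) (0, 94)]  |A|=5458.2437
3. ⊥bis P1·P2 via (38.03,54.07): [(0, 72.9188) (0, 0) (46.0116, 0) (57.4155, 44.462)]  |A|=3116.217
4. canonical 4-gon: [(0, 72.9188) (0, 0) (46.0116, 0) (57.4155, 44.462)]
5. shoelace: 3116.217

Area of P1's cell: 3116.2170 (4 vertices)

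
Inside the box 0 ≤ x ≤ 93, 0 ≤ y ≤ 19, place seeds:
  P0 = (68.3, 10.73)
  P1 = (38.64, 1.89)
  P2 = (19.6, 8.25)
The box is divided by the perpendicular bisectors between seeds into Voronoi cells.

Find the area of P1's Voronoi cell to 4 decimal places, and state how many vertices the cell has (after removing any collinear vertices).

Area of P1's cell: 416.4699 (4 vertices)

1. box [0,93]×[0,19]: [(0, 0) (93, 0) (93, 19) (0, 19)]
2. ⊥bis P1·P0 via (53.47,6.31): [(0, 0) (55.3507, 0) (49.6878, 19) (0, 19)]  |A|=997.8655
3. ⊥bis P1·P2 via (29.12,5.07): [(27.4264, 0) (55.3507, 0) (49.6878, 19) (33.7731, 19)]  |A|=416.4699
4. canonical 4-gon: [(27.4264, 0) (55.3507, 0) (49.6878, 19) (33.7731, 19)]
5. shoelace: 416.4699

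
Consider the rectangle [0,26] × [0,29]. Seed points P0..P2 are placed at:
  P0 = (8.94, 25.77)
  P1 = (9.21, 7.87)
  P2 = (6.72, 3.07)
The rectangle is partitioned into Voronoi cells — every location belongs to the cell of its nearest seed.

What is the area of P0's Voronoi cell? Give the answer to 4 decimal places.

Area of P0's cell: 315.1407

1. box [0,26]×[0,29]: [(0, 0) (26, 0) (26, 29) (0, 29)]
2. ⊥bis P0·P1 via (9.075,16.82): [(0, 16.6831) (26, 17.0753) (26, 29) (0, 29)]  |A|=315.1407
3. ⊥bis P0·P2 via (7.83,14.42): [(0, 16.6831) (26, 17.0753) (26, 29) (0, 29)]  |A|=315.1407
4. canonical 4-gon: [(0, 16.6831) (26, 17.0753) (26, 29) (0, 29)]
5. shoelace: 315.1407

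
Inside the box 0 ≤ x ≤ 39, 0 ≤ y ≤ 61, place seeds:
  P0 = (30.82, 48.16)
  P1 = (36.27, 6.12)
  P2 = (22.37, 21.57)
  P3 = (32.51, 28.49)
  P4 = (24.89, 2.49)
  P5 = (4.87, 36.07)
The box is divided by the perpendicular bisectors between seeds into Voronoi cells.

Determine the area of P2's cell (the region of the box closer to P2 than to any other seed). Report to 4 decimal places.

1. box [0,39]×[0,61]: [(0, 0) (39, 0) (39, 61) (0, 61)]
2. ⊥bis P2·P0 via (26.595,34.865): [(0, 43.3166) (0, 0) (39, 0) (39, 30.9228)]  |A|=1447.6687
3. ⊥bis P2·P1 via (29.32,13.845): [(0, 43.3166) (0, 0) (13.9311, 0) (39, 22.5539) (39, 30.9228)]  |A|=1164.9688
4. ⊥bis P2·P3 via (27.44,25.03): [(19.1034, 37.2457) (0, 43.3166) (0, 0) (13.9311, 0) (32.8846, 17.052)]  |A|=982.0538
5. ⊥bis P2·P4 via (23.63,12.03): [(19.1034, 37.2457) (0, 43.3166) (0, 8.9091) (27.9345, 12.5985) (32.8846, 17.052)]  |A|=769.8629
6. ⊥bis P2·P5 via (13.62,28.82): [(19.7799, 36.2544) (0, 12.3821) (0, 8.9091) (27.9345, 12.5985) (32.8846, 17.052)]  |A|=456.506
7. canonical 5-gon: [(19.7799, 36.2544) (0, 12.3821) (0, 8.9091) (27.9345, 12.5985) (32.8846, 17.052)]
8. shoelace: 456.506

Area of P2's cell: 456.5060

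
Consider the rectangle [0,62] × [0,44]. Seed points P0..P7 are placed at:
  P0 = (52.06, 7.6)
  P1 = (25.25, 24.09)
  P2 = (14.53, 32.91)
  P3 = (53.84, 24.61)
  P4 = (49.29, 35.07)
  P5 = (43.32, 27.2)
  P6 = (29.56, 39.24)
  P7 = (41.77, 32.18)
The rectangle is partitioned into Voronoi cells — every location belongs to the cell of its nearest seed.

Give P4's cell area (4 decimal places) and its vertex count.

Area of P4's cell: 228.6427 (5 vertices)

1. box [0,62]×[0,44]: [(0, 0) (62, 0) (62, 44) (0, 44)]
2. ⊥bis P4·P0 via (50.675,21.335): [(0, 16.2251) (62, 22.477) (62, 44) (0, 44)]  |A|=1528.2364
3. ⊥bis P4·P1 via (37.27,29.58): [(41.4602, 20.4058) (62, 22.477) (62, 44) (30.6838, 44)]  |A|=590.4791
4. ⊥bis P4·P2 via (31.91,33.99): [(31.3831, 42.469) (41.4602, 20.4058) (62, 22.477) (62, 44) (31.288, 44)]  |A|=590.0166
5. ⊥bis P4·P3 via (51.565,29.84): [(31.3831, 42.469) (39.5403, 24.6094) (62, 34.3791) (62, 44) (31.288, 44)]  |A|=411.1988
6. ⊥bis P4·P5 via (46.305,31.135): [(31.3831, 42.469) (31.3933, 42.4467) (49.307, 28.8578) (62, 34.3791) (62, 44) (31.288, 44)]  |A|=306.7872
7. ⊥bis P4·P6 via (39.425,37.155): [(39.2791, 36.4647) (49.307, 28.8578) (62, 34.3791) (62, 44) (40.8717, 44)]  |A|=264.8627
8. ⊥bis P4·P7 via (45.53,33.625): [(46.5618, 30.9402) (49.307, 28.8578) (62, 34.3791) (62, 44) (41.5428, 44)]  |A|=228.6427
9. canonical 5-gon: [(46.5618, 30.9402) (49.307, 28.8578) (62, 34.3791) (62, 44) (41.5428, 44)]
10. shoelace: 228.6427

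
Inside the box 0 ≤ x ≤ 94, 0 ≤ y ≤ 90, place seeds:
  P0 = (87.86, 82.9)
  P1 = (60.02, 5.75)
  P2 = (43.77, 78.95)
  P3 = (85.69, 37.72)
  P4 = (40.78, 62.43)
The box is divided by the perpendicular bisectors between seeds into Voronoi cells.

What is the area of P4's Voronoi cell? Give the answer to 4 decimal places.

1. box [0,94]×[0,90]: [(0, 0) (94, 0) (94, 90) (0, 90)]
2. ⊥bis P4·P0 via (64.32,72.665): [(0, 0) (94, 0) (94, 4.4024) (56.7829, 90) (0, 90)]  |A|=6867.153
3. ⊥bis P4·P1 via (50.4,34.09): [(0, 16.9817) (77.1448, 43.1685) (56.7829, 90) (0, 90)]  |A|=4146.1037
4. ⊥bis P4·P2 via (42.275,70.69): [(0, 78.3415) (0, 16.9817) (77.1448, 43.1685) (67.1351, 66.1905)]  |A|=3078.7699
5. ⊥bis P4·P3 via (63.235,50.075): [(0, 78.3415) (0, 16.9817) (55.3677, 35.7763) (69.3275, 61.148) (67.1351, 66.1905)]  |A|=2854.1051
6. canonical 5-gon: [(0, 78.3415) (0, 16.9817) (55.3677, 35.7763) (69.3275, 61.148) (67.1351, 66.1905)]
7. shoelace: 2854.1051

Area of P4's cell: 2854.1051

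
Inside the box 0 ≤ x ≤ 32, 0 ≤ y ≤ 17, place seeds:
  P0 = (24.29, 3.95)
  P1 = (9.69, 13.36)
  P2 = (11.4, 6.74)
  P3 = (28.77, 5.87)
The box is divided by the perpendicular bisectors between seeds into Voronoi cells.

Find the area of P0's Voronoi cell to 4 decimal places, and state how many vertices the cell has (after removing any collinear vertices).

1. box [0,32]×[0,17]: [(0, 0) (32, 0) (32, 17) (0, 17)]
2. ⊥bis P0·P1 via (16.99,8.655): [(11.4117, 0) (32, 0) (32, 17) (22.3685, 17)]  |A|=256.8683
3. ⊥bis P0·P2 via (17.845,5.345): [(19.356, 12.326) (16.6881, 0) (32, 0) (32, 17) (22.3685, 17)]  |A|=224.3499
4. ⊥bis P0·P3 via (26.53,4.91): [(21.7559, 16.0495) (19.356, 12.326) (16.6881, 0) (28.6343, 0)]  |A|=105.6889
5. canonical 4-gon: [(21.7559, 16.0495) (19.356, 12.326) (16.6881, 0) (28.6343, 0)]
6. shoelace: 105.6889

Area of P0's cell: 105.6889 (4 vertices)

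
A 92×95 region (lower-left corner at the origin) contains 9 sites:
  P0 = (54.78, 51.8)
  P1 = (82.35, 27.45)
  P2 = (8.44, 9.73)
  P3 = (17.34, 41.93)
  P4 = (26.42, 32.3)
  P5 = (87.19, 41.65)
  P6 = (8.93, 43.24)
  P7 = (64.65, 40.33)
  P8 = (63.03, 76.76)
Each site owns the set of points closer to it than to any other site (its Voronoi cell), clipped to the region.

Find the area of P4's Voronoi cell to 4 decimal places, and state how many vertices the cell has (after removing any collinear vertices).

1. box [0,92]×[0,95]: [(0, 0) (92, 0) (92, 95) (0, 95)]
2. ⊥bis P4·P0 via (40.6,42.05): [(0, 0) (69.5131, 0) (4.1922, 95) (0, 95)]  |A|=3501.0012
3. ⊥bis P4·P1 via (54.385,29.875): [(0, 0) (51.7944, 0) (53.7787, 22.8834) (4.1922, 95) (0, 95)]  |A|=3298.269
4. ⊥bis P4·P2 via (17.43,21.015): [(0, 34.9003) (43.8098, 0) (51.7944, 0) (53.7787, 22.8834) (4.1922, 95) (0, 95)]  |A|=2533.7815
5. ⊥bis P4·P3 via (21.88,37.115): [(10.5866, 26.4666) (43.8098, 0) (51.7944, 0) (53.7787, 22.8834) (35.2956, 49.7644)]  |A|=1150.8179
6. ⊥bis P4·P5 via (56.805,36.975): [(10.5866, 26.4666) (43.8098, 0) (51.7944, 0) (53.7787, 22.8834) (35.2956, 49.7644)]  |A|=1150.8179
7. ⊥bis P4·P6 via (17.675,37.77): [(10.6308, 26.5083) (10.5987, 26.457) (43.8098, 0) (51.7944, 0) (53.7787, 22.8834) (35.2956, 49.7644)]  |A|=1150.8174
8. ⊥bis P4·P7 via (45.535,36.315): [(10.6308, 26.5083) (10.5987, 26.457) (43.8098, 0) (51.7944, 0) (52.1942, 4.6111) (45.9712, 34.2384) (35.2956, 49.7644)]  |A|=1070.4907
9. ⊥bis P4·P8 via (44.725,54.53): [(10.6308, 26.5083) (10.5987, 26.457) (43.8098, 0) (51.7944, 0) (52.1942, 4.6111) (45.9712, 34.2384) (35.2956, 49.7644)]  |A|=1070.4907
10. canonical 7-gon: [(10.6308, 26.5083) (10.5987, 26.457) (43.8098, 0) (51.7944, 0) (52.1942, 4.6111) (45.9712, 34.2384) (35.2956, 49.7644)]
11. shoelace: 1070.4907

Area of P4's cell: 1070.4907 (7 vertices)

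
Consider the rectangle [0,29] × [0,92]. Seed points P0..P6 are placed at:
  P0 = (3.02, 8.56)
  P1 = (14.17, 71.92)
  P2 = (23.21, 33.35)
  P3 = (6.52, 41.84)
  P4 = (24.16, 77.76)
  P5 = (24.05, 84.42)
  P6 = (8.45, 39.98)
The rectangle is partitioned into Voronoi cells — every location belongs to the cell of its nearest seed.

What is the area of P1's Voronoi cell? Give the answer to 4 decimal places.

1. box [0,29]×[0,92]: [(0, 0) (29, 0) (29, 92) (0, 92)]
2. ⊥bis P1·P0 via (8.595,40.24): [(0, 41.7525) (29, 36.6492) (29, 92) (0, 92)]  |A|=1531.1754
3. ⊥bis P1·P2 via (18.69,52.635): [(0, 48.2545) (29, 55.0514) (29, 92) (0, 92)]  |A|=1170.0644
4. ⊥bis P1·P3 via (10.345,56.88): [(0, 59.511) (23.0335, 53.653) (29, 55.0514) (29, 92) (0, 92)]  |A|=1040.4259
5. ⊥bis P1·P4 via (19.165,74.84): [(0, 59.511) (23.0335, 53.653) (29, 55.0514) (29, 58.0161) (9.1335, 92) (0, 92)]  |A|=702.8557
6. ⊥bis P1·P5 via (19.11,78.17): [(0, 59.511) (23.0335, 53.653) (29, 55.0514) (29, 58.0161) (15.5935, 80.9494) (1.6125, 92) (0, 92)]  |A|=661.3
7. ⊥bis P1·P6 via (11.31,55.95): [(0, 59.511) (20.4091, 54.3205) (23.5111, 53.765) (29, 55.0514) (29, 58.0161) (15.5935, 80.9494) (1.6125, 92) (0, 92)]  |A|=660.9938
8. canonical 8-gon: [(0, 59.511) (20.4091, 54.3205) (23.5111, 53.765) (29, 55.0514) (29, 58.0161) (15.5935, 80.9494) (1.6125, 92) (0, 92)]
9. shoelace: 660.9938

Area of P1's cell: 660.9938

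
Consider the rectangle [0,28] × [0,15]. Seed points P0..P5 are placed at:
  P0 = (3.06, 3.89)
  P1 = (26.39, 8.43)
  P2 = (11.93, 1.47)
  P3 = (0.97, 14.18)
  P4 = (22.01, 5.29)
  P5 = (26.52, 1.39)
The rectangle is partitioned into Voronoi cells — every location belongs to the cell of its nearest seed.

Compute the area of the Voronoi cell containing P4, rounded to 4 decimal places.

1. box [0,28]×[0,15]: [(0, 0) (28, 0) (28, 15) (0, 15)]
2. ⊥bis P4·P0 via (12.535,4.59): [(12.8741, 0) (28, 0) (28, 15) (11.7659, 15)]  |A|=235.1998
3. ⊥bis P4·P1 via (24.2,6.86): [(12.8741, 0) (28, 0) (28, 1.5594) (18.3645, 15) (11.7659, 15)]  |A|=170.446
4. ⊥bis P4·P2 via (16.97,3.38): [(18.2509, 0) (28, 0) (28, 1.5594) (18.3645, 15) (12.5664, 15)]  |A|=124.1164
5. ⊥bis P4·P3 via (11.49,9.735): [(13.1093, 13.5674) (18.2509, 0) (28, 0) (28, 1.5594) (18.3645, 15) (13.7146, 15)]  |A|=123.294
6. ⊥bis P4·P5 via (24.265,3.34): [(13.1093, 13.5674) (18.2509, 0) (21.3768, 0) (25.6091, 4.8944) (18.3645, 15) (13.7146, 15)]  |A|=105.2215
7. canonical 6-gon: [(13.1093, 13.5674) (18.2509, 0) (21.3768, 0) (25.6091, 4.8944) (18.3645, 15) (13.7146, 15)]
8. shoelace: 105.2215

Area of P4's cell: 105.2215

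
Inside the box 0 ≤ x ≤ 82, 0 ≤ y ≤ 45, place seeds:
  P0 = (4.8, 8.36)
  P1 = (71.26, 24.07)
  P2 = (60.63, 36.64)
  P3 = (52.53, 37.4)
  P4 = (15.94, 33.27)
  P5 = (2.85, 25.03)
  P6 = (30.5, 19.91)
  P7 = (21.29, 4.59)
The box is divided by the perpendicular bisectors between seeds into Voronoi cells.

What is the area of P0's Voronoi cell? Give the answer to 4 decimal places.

1. box [0,82]×[0,45]: [(0, 0) (82, 0) (82, 45) (0, 45)]
2. ⊥bis P0·P1 via (38.03,16.215): [(0, 0) (41.8629, 0) (31.2257, 45) (0, 45)]  |A|=1644.495
3. ⊥bis P0·P2 via (32.715,22.5): [(0, 0) (41.8629, 0) (39.895, 8.3254) (21.3179, 45) (0, 45)]  |A|=1462.8124
4. ⊥bis P0·P3 via (28.665,22.88): [(0, 0) (41.8629, 0) (41.4037, 1.9427) (15.2067, 45) (0, 45)]  |A|=1299.627
5. ⊥bis P0·P4 via (10.37,20.815): [(0, 25.4526) (0, 0) (41.8629, 0) (41.4037, 1.9427) (37.2297, 8.8031)]  |A|=660.5363
6. ⊥bis P0·P5 via (3.825,16.695): [(16.3155, 18.1561) (0, 16.2476) (0, 0) (41.8629, 0) (41.4037, 1.9427) (37.2297, 8.8031)]  |A|=585.4441
7. ⊥bis P0·P6 via (17.65,14.135): [(15.8665, 18.1036) (0, 16.2476) (0, 0) (24.0025, 0)]  |A|=346.1611
8. ⊥bis P0·P7 via (13.045,6.475): [(15.6991, 18.084) (0, 16.2476) (0, 0) (11.5647, 0)]  |A|=232.1036
9. canonical 4-gon: [(15.6991, 18.084) (0, 16.2476) (0, 0) (11.5647, 0)]
10. shoelace: 232.1036

Area of P0's cell: 232.1036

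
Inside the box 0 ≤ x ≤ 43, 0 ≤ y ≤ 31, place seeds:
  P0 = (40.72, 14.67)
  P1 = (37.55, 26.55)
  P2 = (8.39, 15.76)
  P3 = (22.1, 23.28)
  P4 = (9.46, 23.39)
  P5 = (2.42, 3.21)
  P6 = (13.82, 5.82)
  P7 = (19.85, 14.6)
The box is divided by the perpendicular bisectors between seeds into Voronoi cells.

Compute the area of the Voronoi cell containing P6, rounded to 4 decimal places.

Area of P6's cell: 170.2418

1. box [0,43]×[0,31]: [(0, 0) (43, 0) (43, 31) (0, 31)]
2. ⊥bis P6·P0 via (27.27,10.245): [(0, 0) (30.6406, 0) (20.4417, 31) (0, 31)]  |A|=791.7749
3. ⊥bis P6·P1 via (25.685,16.185): [(0, 0) (30.6406, 0) (25.0927, 16.863) (12.7429, 31) (0, 31)]  |A|=737.3564
4. ⊥bis P6·P2 via (11.105,10.79): [(0, 4.7236) (0, 0) (30.6406, 0) (25.0927, 16.863) (24.1653, 17.9246)]  |A|=336.5574
5. ⊥bis P6·P3 via (17.96,14.55): [(17.975, 14.5429) (0, 4.7236) (0, 0) (30.6406, 0) (27.3129, 10.1146)]  |A|=305.1114
6. ⊥bis P6·P4 via (11.64,14.605): [(17.975, 14.5429) (0, 4.7236) (0, 0) (30.6406, 0) (27.3129, 10.1146)]  |A|=305.1114
7. ⊥bis P6·P5 via (8.12,4.515): [(17.975, 14.5429) (7.1749, 8.6431) (9.1537, 0) (30.6406, 0) (27.3129, 10.1146)]  |A|=248.6078
8. ⊥bis P6·P7 via (16.835,10.21): [(13.8261, 12.2765) (7.1749, 8.6431) (9.1537, 0) (30.6406, 0) (30.3309, 0.9412)]  |A|=170.2418
9. canonical 5-gon: [(13.8261, 12.2765) (7.1749, 8.6431) (9.1537, 0) (30.6406, 0) (30.3309, 0.9412)]
10. shoelace: 170.2418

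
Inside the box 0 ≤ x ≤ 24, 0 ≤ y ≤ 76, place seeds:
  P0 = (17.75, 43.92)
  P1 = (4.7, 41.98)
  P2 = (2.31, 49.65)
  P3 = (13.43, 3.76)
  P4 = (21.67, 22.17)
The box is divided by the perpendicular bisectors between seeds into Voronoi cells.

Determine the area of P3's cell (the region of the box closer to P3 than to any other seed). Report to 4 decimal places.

1. box [0,24]×[0,76]: [(0, 0) (24, 0) (24, 76) (0, 76)]
2. ⊥bis P3·P0 via (15.59,23.84): [(0, 25.517) (0, 0) (24, 0) (24, 22.9353)]  |A|=581.4282
3. ⊥bis P3·P1 via (9.065,22.87): [(14.0411, 24.0066) (0, 20.7994) (0, 0) (24, 0) (24, 22.9353)]  |A|=548.3081
4. ⊥bis P3·P2 via (7.87,26.705): [(14.0411, 24.0066) (0, 20.7994) (0, 0) (24, 0) (24, 22.9353)]  |A|=548.3081
5. ⊥bis P3·P4 via (17.55,12.965): [(0.0306, 20.8064) (0, 20.7994) (0, 0) (24, 0) (24, 10.0781)]  |A|=370.7777
6. canonical 5-gon: [(0.0306, 20.8064) (0, 20.7994) (0, 0) (24, 0) (24, 10.0781)]
7. shoelace: 370.7777

Area of P3's cell: 370.7777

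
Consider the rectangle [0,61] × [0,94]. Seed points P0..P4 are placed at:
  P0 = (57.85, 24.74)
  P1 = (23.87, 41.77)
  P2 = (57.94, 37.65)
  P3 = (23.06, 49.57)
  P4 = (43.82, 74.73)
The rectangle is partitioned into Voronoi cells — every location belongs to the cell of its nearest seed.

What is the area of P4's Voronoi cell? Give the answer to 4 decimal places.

Area of P4's cell: 1618.3434

1. box [0,61]×[0,94]: [(0, 0) (61, 0) (61, 94) (0, 94)]
2. ⊥bis P4·P0 via (50.835,49.735): [(0, 35.4678) (61, 52.5879) (61, 94) (0, 94)]  |A|=3048.3007
3. ⊥bis P4·P1 via (33.845,58.25): [(0, 78.7357) (48.8386, 49.1747) (61, 52.5879) (61, 94) (0, 94)]  |A|=1991.7309
4. ⊥bis P4·P2 via (50.88,56.19): [(0, 78.7357) (42.5126, 53.0037) (61, 60.0437) (61, 94) (0, 94)]  |A|=1888.7326
5. ⊥bis P4·P3 via (33.44,62.15): [(0, 89.742) (43.8894, 53.528) (61, 60.0437) (61, 94) (0, 94)]  |A|=1618.3434
6. canonical 5-gon: [(0, 89.742) (43.8894, 53.528) (61, 60.0437) (61, 94) (0, 94)]
7. shoelace: 1618.3434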